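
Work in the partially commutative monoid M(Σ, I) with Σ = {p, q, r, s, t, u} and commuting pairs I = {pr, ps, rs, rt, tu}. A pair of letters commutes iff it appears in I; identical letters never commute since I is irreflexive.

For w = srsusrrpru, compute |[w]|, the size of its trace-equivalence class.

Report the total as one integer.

0(s) covers ∅
1(r) covers ∅
2(s) covers 0:s
3(u) covers 1:r, 2:s
4(s) covers 3:u
5(r) covers 3:u
6(r) covers 5:r
7(p) covers 3:u
8(r) covers 6:r
9(u) covers 4:s, 7:p, 8:r
floor of heap: 0:s, 1:r
completions by unplaced set U, small U first (add the entries for U minus each lowest piece of U):
  |U|=1: {9}:1
  |U|=2: {4,9}:1  {7,9}:1  {8,9}:1
  |U|=3: {4,7,9}:2  {4,8,9}:2  {6,8,9}:1  {7,8,9}:2
  |U|=4: {4,6,8,9}:3  {4,7,8,9}:6  {5,6,8,9}:1  {6,7,8,9}:3
  |U|=5: {4,5,6,8,9}:4  {4,6,7,8,9}:12  {5,6,7,8,9}:4
  |U|=6: {4,5,6,7,8,9}:20
  |U|=7: {3,4,5,6,7,8,9}:20
  |U|=8: {1,3,4,5,6,7,8,9}:20  {2,3,4,5,6,7,8,9}:20
  start at 0(s): 40
  start at 1(r): 20
sum over floor = 60

60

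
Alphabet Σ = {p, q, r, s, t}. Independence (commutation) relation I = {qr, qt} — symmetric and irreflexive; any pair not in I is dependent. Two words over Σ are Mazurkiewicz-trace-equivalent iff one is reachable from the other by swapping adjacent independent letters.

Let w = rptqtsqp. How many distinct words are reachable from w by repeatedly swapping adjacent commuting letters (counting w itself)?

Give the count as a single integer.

3

piece 0:r — minimal
piece 1:p rests on {0:r}
piece 2:t rests on {1:p}
piece 3:q rests on {1:p}
piece 4:t rests on {2:t}
piece 5:s rests on {3:q, 4:t}
piece 6:q rests on {5:s}
piece 7:p rests on {6:q}
minimal pieces: {0:r}
ways to finish when only these pieces remain (= sum over removing one remaining piece with nothing left below it):
  1 left: {7}→1
  2 left: {6,7}→1
  3 left: {5,6,7}→1
  4 left: {3,5,6,7}→1  {4,5,6,7}→1
  5 left: {2,4,5,6,7}→1  {3,4,5,6,7}→2
  6 left: {2,3,4,5,6,7}→3
  placing 0:r first → 3 extensions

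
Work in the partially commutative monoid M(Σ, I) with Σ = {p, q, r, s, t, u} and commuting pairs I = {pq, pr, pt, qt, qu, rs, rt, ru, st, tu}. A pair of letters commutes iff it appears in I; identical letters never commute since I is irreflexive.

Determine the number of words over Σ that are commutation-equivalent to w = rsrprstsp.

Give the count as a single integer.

drop 0:r onto floor
drop 1:s onto floor
drop 2:r onto {0:r}
drop 3:p onto {1:s}
drop 4:r onto {2:r}
drop 5:s onto {3:p}
drop 6:t onto floor
drop 7:s onto {5:s}
drop 8:p onto {7:s}
ground layer = {0:r, 1:s, 6:t}
drop-orders for the pieces not yet dropped (sum over which currently-grounded one goes next):
  1 to go: {4} 1  {6} 1  {8} 1
  2 to go: {2,4} 1  {4,6} 2  {4,8} 2  {6,8} 2  {7,8} 1
  3 to go: {0,2,4} 1  {2,4,6} 3  {2,4,8} 3  {4,6,8} 6  {4,7,8} 3  {5,7,8} 1  {6,7,8} 3
  4 to go: {0,2,4,6} 4  {0,2,4,8} 4  {2,4,6,8} 12  {2,4,7,8} 6  {3,5,7,8} 1  {4,5,7,8} 4  {4,6,7,8} 12  {5,6,7,8} 4
  5 to go: {0,2,4,6,8} 20  {0,2,4,7,8} 10  {1,3,5,7,8} 1  {2,4,5,7,8} 10  {2,4,6,7,8} 30  {3,4,5,7,8} 5  {3,5,6,7,8} 5  {4,5,6,7,8} 20
  6 to go: {0,2,4,5,7,8} 20  {0,2,4,6,7,8} 60  {1,3,4,5,7,8} 6  {1,3,5,6,7,8} 6  {2,3,4,5,7,8} 15  {2,4,5,6,7,8} 60  {3,4,5,6,7,8} 30
  7 to go: {0,2,3,4,5,7,8} 35  {0,2,4,5,6,7,8} 140  {1,2,3,4,5,7,8} 21  {1,3,4,5,6,7,8} 42  {2,3,4,5,6,7,8} 105
  if 0:r drops first: 168 orders
  if 1:s drops first: 280 orders
  if 6:t drops first: 56 orders
heap linearizations: 504

504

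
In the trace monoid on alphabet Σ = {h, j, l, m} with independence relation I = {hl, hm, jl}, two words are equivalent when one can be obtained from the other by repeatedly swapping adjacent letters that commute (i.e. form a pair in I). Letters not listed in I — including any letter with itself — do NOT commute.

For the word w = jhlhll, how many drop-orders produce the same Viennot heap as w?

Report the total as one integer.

20

#0=j has no predecessor
#1=h depends on [0:j]
#2=l has no predecessor
#3=h depends on [1:h]
#4=l depends on [2:l]
#5=l depends on [4:l]
sources: [0:j, 2:l]
N(rest) = Σ N(rest − s) over sources s of rest; N(one piece) = 1:
  size 1 → [3]=1  [5]=1
  size 2 → [1,3]=1  [3,5]=2  [4,5]=1
  size 3 → [0,1,3]=1  [1,3,5]=3  [2,4,5]=1  [3,4,5]=3
  size 4 → [0,1,3,5]=4  [1,3,4,5]=6  [2,3,4,5]=4
  first=0(j) contributes 10
  first=2(l) contributes 10
|[w]| = 20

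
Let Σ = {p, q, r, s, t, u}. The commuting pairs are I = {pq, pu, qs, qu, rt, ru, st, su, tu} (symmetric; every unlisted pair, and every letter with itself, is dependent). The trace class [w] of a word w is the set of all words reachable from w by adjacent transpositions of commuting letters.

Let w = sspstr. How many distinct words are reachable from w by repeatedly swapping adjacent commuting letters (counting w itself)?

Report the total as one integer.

#0=s has no predecessor
#1=s depends on [0:s]
#2=p depends on [1:s]
#3=s depends on [2:p]
#4=t depends on [2:p]
#5=r depends on [3:s]
sources: [0:s]
N(rest) = Σ N(rest − s) over sources s of rest; N(one piece) = 1:
  size 1 → [4]=1  [5]=1
  size 2 → [3,5]=1  [4,5]=2
  size 3 → [3,4,5]=3
  size 4 → [2,3,4,5]=3
  first=0(s) contributes 3

3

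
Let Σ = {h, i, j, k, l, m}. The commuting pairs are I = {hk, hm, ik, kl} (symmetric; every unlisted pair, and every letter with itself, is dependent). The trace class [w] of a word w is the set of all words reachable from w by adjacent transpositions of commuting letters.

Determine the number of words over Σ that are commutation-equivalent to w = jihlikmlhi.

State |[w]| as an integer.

drop 0:j onto floor
drop 1:i onto {0:j}
drop 2:h onto {1:i}
drop 3:l onto {2:h}
drop 4:i onto {3:l}
drop 5:k onto {0:j}
drop 6:m onto {4:i, 5:k}
drop 7:l onto {6:m}
drop 8:h onto {7:l}
drop 9:i onto {8:h}
ground layer = {0:j}
drop-orders for the pieces not yet dropped (sum over which currently-grounded one goes next):
  1 to go: {9} 1
  2 to go: {8,9} 1
  3 to go: {7,8,9} 1
  4 to go: {6,7,8,9} 1
  5 to go: {4,6,7,8,9} 1  {5,6,7,8,9} 1
  6 to go: {3,4,6,7,8,9} 1  {4,5,6,7,8,9} 2
  7 to go: {2,3,4,6,7,8,9} 1  {3,4,5,6,7,8,9} 3
  8 to go: {1,2,3,4,6,7,8,9} 1  {2,3,4,5,6,7,8,9} 4
  if 0:j drops first: 5 orders

5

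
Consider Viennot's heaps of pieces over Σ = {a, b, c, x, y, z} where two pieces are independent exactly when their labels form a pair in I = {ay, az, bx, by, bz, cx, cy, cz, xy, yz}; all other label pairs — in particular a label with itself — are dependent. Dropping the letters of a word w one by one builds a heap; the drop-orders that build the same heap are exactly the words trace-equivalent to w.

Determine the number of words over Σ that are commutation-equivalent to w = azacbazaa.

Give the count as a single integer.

piece 0:a — minimal
piece 1:z — minimal
piece 2:a rests on {0:a}
piece 3:c rests on {2:a}
piece 4:b rests on {3:c}
piece 5:a rests on {4:b}
piece 6:z rests on {1:z}
piece 7:a rests on {5:a}
piece 8:a rests on {7:a}
minimal pieces: {0:a, 1:z}
ways to finish when only these pieces remain (= sum over removing one remaining piece with nothing left below it):
  1 left: {6}→1  {8}→1
  2 left: {1,6}→1  {6,8}→2  {7,8}→1
  3 left: {1,6,8}→3  {5,7,8}→1  {6,7,8}→3
  4 left: {1,6,7,8}→6  {4,5,7,8}→1  {5,6,7,8}→4
  5 left: {1,5,6,7,8}→10  {3,4,5,7,8}→1  {4,5,6,7,8}→5
  6 left: {1,4,5,6,7,8}→15  {2,3,4,5,7,8}→1  {3,4,5,6,7,8}→6
  7 left: {0,2,3,4,5,7,8}→1  {1,3,4,5,6,7,8}→21  {2,3,4,5,6,7,8}→7
  placing 0:a first → 28 extensions
  placing 1:z first → 8 extensions
total linear extensions = 36

36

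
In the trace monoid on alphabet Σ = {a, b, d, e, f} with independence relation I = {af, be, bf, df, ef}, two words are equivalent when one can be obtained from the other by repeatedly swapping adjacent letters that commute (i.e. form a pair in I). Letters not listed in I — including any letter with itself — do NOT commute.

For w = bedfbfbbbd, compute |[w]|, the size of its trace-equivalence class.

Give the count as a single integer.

90

#0=b has no predecessor
#1=e has no predecessor
#2=d depends on [0:b, 1:e]
#3=f has no predecessor
#4=b depends on [2:d]
#5=f depends on [3:f]
#6=b depends on [4:b]
#7=b depends on [6:b]
#8=b depends on [7:b]
#9=d depends on [8:b]
sources: [0:b, 1:e, 3:f]
N(rest) = Σ N(rest − s) over sources s of rest; N(one piece) = 1:
  size 1 → [5]=1  [9]=1
  size 2 → [3,5]=1  [5,9]=2  [8,9]=1
  size 3 → [3,5,9]=3  [5,8,9]=3  [7,8,9]=1
  size 4 → [3,5,8,9]=6  [5,7,8,9]=4  [6,7,8,9]=1
  size 5 → [3,5,7,8,9]=10  [4,6,7,8,9]=1  [5,6,7,8,9]=5
  size 6 → [2,4,6,7,8,9]=1  [3,5,6,7,8,9]=15  [4,5,6,7,8,9]=6
  size 7 → [0,2,4,6,7,8,9]=1  [1,2,4,6,7,8,9]=1  [2,4,5,6,7,8,9]=7  [3,4,5,6,7,8,9]=21
  size 8 → [0,1,2,4,6,7,8,9]=2  [0,2,4,5,6,7,8,9]=8  [1,2,4,5,6,7,8,9]=8  [2,3,4,5,6,7,8,9]=28
  first=0(b) contributes 36
  first=1(e) contributes 36
  first=3(f) contributes 18
|[w]| = 90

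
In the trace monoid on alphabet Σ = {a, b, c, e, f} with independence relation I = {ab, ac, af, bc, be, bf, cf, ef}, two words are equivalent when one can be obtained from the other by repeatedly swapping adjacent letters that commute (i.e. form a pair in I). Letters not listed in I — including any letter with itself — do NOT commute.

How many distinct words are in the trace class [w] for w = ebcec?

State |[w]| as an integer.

piece 0:e — minimal
piece 1:b — minimal
piece 2:c rests on {0:e}
piece 3:e rests on {2:c}
piece 4:c rests on {3:e}
minimal pieces: {0:e, 1:b}
ways to finish when only these pieces remain (= sum over removing one remaining piece with nothing left below it):
  1 left: {1}→1  {4}→1
  2 left: {1,4}→2  {3,4}→1
  3 left: {1,3,4}→3  {2,3,4}→1
  placing 0:e first → 4 extensions
  placing 1:b first → 1 extensions
total linear extensions = 5

5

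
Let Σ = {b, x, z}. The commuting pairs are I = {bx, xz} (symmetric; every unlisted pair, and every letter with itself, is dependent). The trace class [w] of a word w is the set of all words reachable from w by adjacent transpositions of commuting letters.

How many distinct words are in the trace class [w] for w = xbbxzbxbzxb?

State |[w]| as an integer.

330

piece 0:x — minimal
piece 1:b — minimal
piece 2:b rests on {1:b}
piece 3:x rests on {0:x}
piece 4:z rests on {2:b}
piece 5:b rests on {4:z}
piece 6:x rests on {3:x}
piece 7:b rests on {5:b}
piece 8:z rests on {7:b}
piece 9:x rests on {6:x}
piece 10:b rests on {8:z}
minimal pieces: {0:x, 1:b}
ways to finish when only these pieces remain (= sum over removing one remaining piece with nothing left below it):
  1 left: {9}→1  {10}→1
  2 left: {6,9}→1  {8,10}→1  {9,10}→2
  3 left: {3,6,9}→1  {6,9,10}→3  {7,8,10}→1  {8,9,10}→3
  4 left: {0,3,6,9}→1  {3,6,9,10}→4  {5,7,8,10}→1  {6,8,9,10}→6  {7,8,9,10}→4
  5 left: {0,3,6,9,10}→5  {3,6,8,9,10}→10  {4,5,7,8,10}→1  {5,7,8,9,10}→5  {6,7,8,9,10}→10
  6 left: {0,3,6,8,9,10}→15  {2,4,5,7,8,10}→1  {3,6,7,8,9,10}→20  {4,5,7,8,9,10}→6  {5,6,7,8,9,10}→15
  7 left: {0,3,6,7,8,9,10}→35  {1,2,4,5,7,8,10}→1  {2,4,5,7,8,9,10}→7  {3,5,6,7,8,9,10}→35  {4,5,6,7,8,9,10}→21
  8 left: {0,3,5,6,7,8,9,10}→70  {1,2,4,5,7,8,9,10}→8  {2,4,5,6,7,8,9,10}→28  {3,4,5,6,7,8,9,10}→56
  9 left: {0,3,4,5,6,7,8,9,10}→126  {1,2,4,5,6,7,8,9,10}→36  {2,3,4,5,6,7,8,9,10}→84
  placing 0:x first → 120 extensions
  placing 1:b first → 210 extensions
total linear extensions = 330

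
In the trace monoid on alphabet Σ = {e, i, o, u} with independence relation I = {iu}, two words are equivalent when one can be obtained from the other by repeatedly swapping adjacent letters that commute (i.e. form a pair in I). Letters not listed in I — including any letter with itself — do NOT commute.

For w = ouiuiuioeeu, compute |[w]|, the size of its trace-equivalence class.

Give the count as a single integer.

20

piece 0:o — minimal
piece 1:u rests on {0:o}
piece 2:i rests on {0:o}
piece 3:u rests on {1:u}
piece 4:i rests on {2:i}
piece 5:u rests on {3:u}
piece 6:i rests on {4:i}
piece 7:o rests on {5:u, 6:i}
piece 8:e rests on {7:o}
piece 9:e rests on {8:e}
piece 10:u rests on {9:e}
minimal pieces: {0:o}
ways to finish when only these pieces remain (= sum over removing one remaining piece with nothing left below it):
  1 left: {10}→1
  2 left: {9,10}→1
  3 left: {8,9,10}→1
  4 left: {7,8,9,10}→1
  5 left: {5,7,8,9,10}→1  {6,7,8,9,10}→1
  6 left: {3,5,7,8,9,10}→1  {4,6,7,8,9,10}→1  {5,6,7,8,9,10}→2
  7 left: {1,3,5,7,8,9,10}→1  {2,4,6,7,8,9,10}→1  {3,5,6,7,8,9,10}→3  {4,5,6,7,8,9,10}→3
  8 left: {1,3,5,6,7,8,9,10}→4  {2,4,5,6,7,8,9,10}→4  {3,4,5,6,7,8,9,10}→6
  9 left: {1,3,4,5,6,7,8,9,10}→10  {2,3,4,5,6,7,8,9,10}→10
  placing 0:o first → 20 extensions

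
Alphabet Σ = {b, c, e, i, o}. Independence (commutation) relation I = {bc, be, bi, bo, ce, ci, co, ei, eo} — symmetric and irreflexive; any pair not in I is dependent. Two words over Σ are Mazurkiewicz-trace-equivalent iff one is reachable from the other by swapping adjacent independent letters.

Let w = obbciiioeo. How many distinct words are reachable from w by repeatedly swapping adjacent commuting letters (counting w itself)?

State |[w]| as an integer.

2520

piece 0:o — minimal
piece 1:b — minimal
piece 2:b rests on {1:b}
piece 3:c — minimal
piece 4:i rests on {0:o}
piece 5:i rests on {4:i}
piece 6:i rests on {5:i}
piece 7:o rests on {6:i}
piece 8:e — minimal
piece 9:o rests on {7:o}
minimal pieces: {0:o, 1:b, 3:c, 8:e}
ways to finish when only these pieces remain (= sum over removing one remaining piece with nothing left below it):
  1 left: {2}→1  {3}→1  {8}→1  {9}→1
  2 left: {1,2}→1  {2,3}→2  {2,8}→2  {2,9}→2  {3,8}→2  {3,9}→2  {7,9}→1  {8,9}→2
  3 left: {1,2,3}→3  {1,2,8}→3  {1,2,9}→3  {2,3,8}→6  {2,3,9}→6  {2,7,9}→3  {2,8,9}→6  {3,7,9}→3  {3,8,9}→6  {6,7,9}→1  {7,8,9}→3
  4 left: {1,2,3,8}→12  {1,2,3,9}→12  {1,2,7,9}→6  {1,2,8,9}→12  {2,3,7,9}→12  {2,3,8,9}→24  {2,6,7,9}→4  {2,7,8,9}→12  {3,6,7,9}→4  {3,7,8,9}→12  {5,6,7,9}→1  {6,7,8,9}→4
  5 left: {1,2,3,7,9}→30  {1,2,3,8,9}→60  {1,2,6,7,9}→10  {1,2,7,8,9}→30  {2,3,6,7,9}→20  {2,3,7,8,9}→60  {2,5,6,7,9}→5  {2,6,7,8,9}→20  {3,5,6,7,9}→5  {3,6,7,8,9}→20  {4,5,6,7,9}→1  {5,6,7,8,9}→5
  6 left: {0,4,5,6,7,9}→1  {1,2,3,6,7,9}→60  {1,2,3,7,8,9}→180  {1,2,5,6,7,9}→15  {1,2,6,7,8,9}→60  {2,3,5,6,7,9}→30  {2,3,6,7,8,9}→120  {2,4,5,6,7,9}→6  {2,5,6,7,8,9}→30  {3,4,5,6,7,9}→6  {3,5,6,7,8,9}→30  {4,5,6,7,8,9}→6
  7 left: {0,2,4,5,6,7,9}→7  {0,3,4,5,6,7,9}→7  {0,4,5,6,7,8,9}→7  {1,2,3,5,6,7,9}→105  {1,2,3,6,7,8,9}→420  {1,2,4,5,6,7,9}→21  {1,2,5,6,7,8,9}→105  {2,3,4,5,6,7,9}→42  {2,3,5,6,7,8,9}→210  {2,4,5,6,7,8,9}→42  {3,4,5,6,7,8,9}→42
  8 left: {0,1,2,4,5,6,7,9}→28  {0,2,3,4,5,6,7,9}→56  {0,2,4,5,6,7,8,9}→56  {0,3,4,5,6,7,8,9}→56  {1,2,3,4,5,6,7,9}→168  {1,2,3,5,6,7,8,9}→840  {1,2,4,5,6,7,8,9}→168  {2,3,4,5,6,7,8,9}→336
  placing 0:o first → 1512 extensions
  placing 1:b first → 504 extensions
  placing 3:c first → 252 extensions
  placing 8:e first → 252 extensions
total linear extensions = 2520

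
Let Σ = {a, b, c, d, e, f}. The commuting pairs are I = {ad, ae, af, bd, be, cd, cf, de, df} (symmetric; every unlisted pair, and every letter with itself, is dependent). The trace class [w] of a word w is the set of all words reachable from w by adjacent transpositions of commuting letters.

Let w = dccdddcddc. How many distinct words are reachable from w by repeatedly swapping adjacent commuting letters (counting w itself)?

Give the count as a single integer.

210

0(d) covers ∅
1(c) covers ∅
2(c) covers 1:c
3(d) covers 0:d
4(d) covers 3:d
5(d) covers 4:d
6(c) covers 2:c
7(d) covers 5:d
8(d) covers 7:d
9(c) covers 6:c
floor of heap: 0:d, 1:c
completions by unplaced set U, small U first (add the entries for U minus each lowest piece of U):
  |U|=1: {8}:1  {9}:1
  |U|=2: {6,9}:1  {7,8}:1  {8,9}:2
  |U|=3: {2,6,9}:1  {5,7,8}:1  {6,8,9}:3  {7,8,9}:3
  |U|=4: {1,2,6,9}:1  {2,6,8,9}:4  {4,5,7,8}:1  {5,7,8,9}:4  {6,7,8,9}:6
  |U|=5: {1,2,6,8,9}:5  {2,6,7,8,9}:10  {3,4,5,7,8}:1  {4,5,7,8,9}:5  {5,6,7,8,9}:10
  |U|=6: {0,3,4,5,7,8}:1  {1,2,6,7,8,9}:15  {2,5,6,7,8,9}:20  {3,4,5,7,8,9}:6  {4,5,6,7,8,9}:15
  |U|=7: {0,3,4,5,7,8,9}:7  {1,2,5,6,7,8,9}:35  {2,4,5,6,7,8,9}:35  {3,4,5,6,7,8,9}:21
  |U|=8: {0,3,4,5,6,7,8,9}:28  {1,2,4,5,6,7,8,9}:70  {2,3,4,5,6,7,8,9}:56
  start at 0(d): 126
  start at 1(c): 84
sum over floor = 210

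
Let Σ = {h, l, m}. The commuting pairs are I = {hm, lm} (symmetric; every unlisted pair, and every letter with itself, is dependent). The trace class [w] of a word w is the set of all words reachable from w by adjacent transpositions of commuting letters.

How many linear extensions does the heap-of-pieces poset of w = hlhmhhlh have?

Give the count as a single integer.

0(h) covers ∅
1(l) covers 0:h
2(h) covers 1:l
3(m) covers ∅
4(h) covers 2:h
5(h) covers 4:h
6(l) covers 5:h
7(h) covers 6:l
floor of heap: 0:h, 3:m
completions by unplaced set U, small U first (add the entries for U minus each lowest piece of U):
  |U|=1: {3}:1  {7}:1
  |U|=2: {3,7}:2  {6,7}:1
  |U|=3: {3,6,7}:3  {5,6,7}:1
  |U|=4: {3,5,6,7}:4  {4,5,6,7}:1
  |U|=5: {2,4,5,6,7}:1  {3,4,5,6,7}:5
  |U|=6: {1,2,4,5,6,7}:1  {2,3,4,5,6,7}:6
  start at 0(h): 7
  start at 3(m): 1
sum over floor = 8

8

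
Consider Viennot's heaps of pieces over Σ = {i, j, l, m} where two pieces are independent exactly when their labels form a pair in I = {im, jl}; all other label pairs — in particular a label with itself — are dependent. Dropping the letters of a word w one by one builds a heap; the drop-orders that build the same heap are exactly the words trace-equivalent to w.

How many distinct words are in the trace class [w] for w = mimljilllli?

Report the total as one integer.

#0=m has no predecessor
#1=i has no predecessor
#2=m depends on [0:m]
#3=l depends on [1:i, 2:m]
#4=j depends on [1:i, 2:m]
#5=i depends on [3:l, 4:j]
#6=l depends on [5:i]
#7=l depends on [6:l]
#8=l depends on [7:l]
#9=l depends on [8:l]
#10=i depends on [9:l]
sources: [0:m, 1:i]
N(rest) = Σ N(rest − s) over sources s of rest; N(one piece) = 1:
  size 1 → [10]=1
  size 2 → [9,10]=1
  size 3 → [8,9,10]=1
  size 4 → [7,8,9,10]=1
  size 5 → [6,7,8,9,10]=1
  size 6 → [5,6,7,8,9,10]=1
  size 7 → [3,5,6,7,8,9,10]=1  [4,5,6,7,8,9,10]=1
  size 8 → [3,4,5,6,7,8,9,10]=2
  size 9 → [1,3,4,5,6,7,8,9,10]=2  [2,3,4,5,6,7,8,9,10]=2
  first=0(m) contributes 4
  first=1(i) contributes 2
|[w]| = 6

6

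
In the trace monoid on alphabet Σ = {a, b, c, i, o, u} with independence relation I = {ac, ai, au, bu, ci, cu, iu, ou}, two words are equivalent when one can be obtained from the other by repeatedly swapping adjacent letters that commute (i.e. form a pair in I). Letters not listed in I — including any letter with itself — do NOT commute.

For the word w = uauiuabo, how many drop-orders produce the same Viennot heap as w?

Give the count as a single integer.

#0=u has no predecessor
#1=a has no predecessor
#2=u depends on [0:u]
#3=i has no predecessor
#4=u depends on [2:u]
#5=a depends on [1:a]
#6=b depends on [3:i, 5:a]
#7=o depends on [6:b]
sources: [0:u, 1:a, 3:i]
N(rest) = Σ N(rest − s) over sources s of rest; N(one piece) = 1:
  size 1 → [4]=1  [7]=1
  size 2 → [2,4]=1  [4,7]=2  [6,7]=1
  size 3 → [0,2,4]=1  [2,4,7]=3  [3,6,7]=1  [4,6,7]=3  [5,6,7]=1
  size 4 → [0,2,4,7]=4  [1,5,6,7]=1  [2,4,6,7]=6  [3,4,6,7]=4  [3,5,6,7]=2  [4,5,6,7]=4
  size 5 → [0,2,4,6,7]=10  [1,3,5,6,7]=3  [1,4,5,6,7]=5  [2,3,4,6,7]=10  [2,4,5,6,7]=10  [3,4,5,6,7]=10
  size 6 → [0,2,3,4,6,7]=20  [0,2,4,5,6,7]=20  [1,2,4,5,6,7]=15  [1,3,4,5,6,7]=18  [2,3,4,5,6,7]=30
  first=0(u) contributes 63
  first=1(a) contributes 70
  first=3(i) contributes 35
|[w]| = 168

168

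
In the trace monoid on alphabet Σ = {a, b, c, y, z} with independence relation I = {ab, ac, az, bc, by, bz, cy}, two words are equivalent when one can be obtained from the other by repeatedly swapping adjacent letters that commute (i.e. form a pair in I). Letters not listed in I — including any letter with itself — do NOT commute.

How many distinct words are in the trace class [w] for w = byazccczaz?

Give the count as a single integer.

drop 0:b onto floor
drop 1:y onto floor
drop 2:a onto {1:y}
drop 3:z onto {1:y}
drop 4:c onto {3:z}
drop 5:c onto {4:c}
drop 6:c onto {5:c}
drop 7:z onto {6:c}
drop 8:a onto {2:a}
drop 9:z onto {7:z}
ground layer = {0:b, 1:y}
drop-orders for the pieces not yet dropped (sum over which currently-grounded one goes next):
  1 to go: {0} 1  {8} 1  {9} 1
  2 to go: {0,8} 2  {0,9} 2  {2,8} 1  {7,9} 1  {8,9} 2
  3 to go: {0,2,8} 3  {0,7,9} 3  {0,8,9} 6  {2,8,9} 3  {6,7,9} 1  {7,8,9} 3
  4 to go: {0,2,8,9} 12  {0,6,7,9} 4  {0,7,8,9} 12  {2,7,8,9} 6  {5,6,7,9} 1  {6,7,8,9} 4
  5 to go: {0,2,7,8,9} 30  {0,5,6,7,9} 5  {0,6,7,8,9} 20  {2,6,7,8,9} 10  {4,5,6,7,9} 1  {5,6,7,8,9} 5
  6 to go: {0,2,6,7,8,9} 60  {0,4,5,6,7,9} 6  {0,5,6,7,8,9} 30  {2,5,6,7,8,9} 15  {3,4,5,6,7,9} 1  {4,5,6,7,8,9} 6
  7 to go: {0,2,5,6,7,8,9} 105  {0,3,4,5,6,7,9} 7  {0,4,5,6,7,8,9} 42  {2,4,5,6,7,8,9} 21  {3,4,5,6,7,8,9} 7
  8 to go: {0,2,4,5,6,7,8,9} 168  {0,3,4,5,6,7,8,9} 56  {2,3,4,5,6,7,8,9} 28
  if 0:b drops first: 28 orders
  if 1:y drops first: 252 orders
heap linearizations: 280

280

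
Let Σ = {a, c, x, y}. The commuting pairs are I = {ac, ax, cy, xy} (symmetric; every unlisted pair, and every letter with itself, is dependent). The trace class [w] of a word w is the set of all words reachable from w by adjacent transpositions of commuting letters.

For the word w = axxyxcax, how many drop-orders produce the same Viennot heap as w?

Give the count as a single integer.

56

piece 0:a — minimal
piece 1:x — minimal
piece 2:x rests on {1:x}
piece 3:y rests on {0:a}
piece 4:x rests on {2:x}
piece 5:c rests on {4:x}
piece 6:a rests on {3:y}
piece 7:x rests on {5:c}
minimal pieces: {0:a, 1:x}
ways to finish when only these pieces remain (= sum over removing one remaining piece with nothing left below it):
  1 left: {6}→1  {7}→1
  2 left: {3,6}→1  {5,7}→1  {6,7}→2
  3 left: {0,3,6}→1  {3,6,7}→3  {4,5,7}→1  {5,6,7}→3
  4 left: {0,3,6,7}→4  {2,4,5,7}→1  {3,5,6,7}→6  {4,5,6,7}→4
  5 left: {0,3,5,6,7}→10  {1,2,4,5,7}→1  {2,4,5,6,7}→5  {3,4,5,6,7}→10
  6 left: {0,3,4,5,6,7}→20  {1,2,4,5,6,7}→6  {2,3,4,5,6,7}→15
  placing 0:a first → 21 extensions
  placing 1:x first → 35 extensions
total linear extensions = 56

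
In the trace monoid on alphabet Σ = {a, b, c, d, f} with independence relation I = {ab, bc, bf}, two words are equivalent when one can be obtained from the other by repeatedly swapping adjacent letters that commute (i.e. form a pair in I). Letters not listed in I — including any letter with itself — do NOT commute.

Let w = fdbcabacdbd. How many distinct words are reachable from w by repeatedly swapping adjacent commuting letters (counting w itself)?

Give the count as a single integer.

15

0(f) covers ∅
1(d) covers 0:f
2(b) covers 1:d
3(c) covers 1:d
4(a) covers 3:c
5(b) covers 2:b
6(a) covers 4:a
7(c) covers 6:a
8(d) covers 5:b, 7:c
9(b) covers 8:d
10(d) covers 9:b
floor of heap: 0:f
completions by unplaced set U, small U first (add the entries for U minus each lowest piece of U):
  |U|=1: {10}:1
  |U|=2: {9,10}:1
  |U|=3: {8,9,10}:1
  |U|=4: {5,8,9,10}:1  {7,8,9,10}:1
  |U|=5: {2,5,8,9,10}:1  {5,7,8,9,10}:2  {6,7,8,9,10}:1
  |U|=6: {2,5,7,8,9,10}:3  {4,6,7,8,9,10}:1  {5,6,7,8,9,10}:3
  |U|=7: {2,5,6,7,8,9,10}:6  {3,4,6,7,8,9,10}:1  {4,5,6,7,8,9,10}:4
  |U|=8: {2,4,5,6,7,8,9,10}:10  {3,4,5,6,7,8,9,10}:5
  |U|=9: {2,3,4,5,6,7,8,9,10}:15
  start at 0(f): 15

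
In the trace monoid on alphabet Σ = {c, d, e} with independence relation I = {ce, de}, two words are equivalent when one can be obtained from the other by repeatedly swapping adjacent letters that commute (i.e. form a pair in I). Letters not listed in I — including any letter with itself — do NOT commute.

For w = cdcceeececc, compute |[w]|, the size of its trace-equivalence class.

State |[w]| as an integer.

330

piece 0:c — minimal
piece 1:d rests on {0:c}
piece 2:c rests on {1:d}
piece 3:c rests on {2:c}
piece 4:e — minimal
piece 5:e rests on {4:e}
piece 6:e rests on {5:e}
piece 7:c rests on {3:c}
piece 8:e rests on {6:e}
piece 9:c rests on {7:c}
piece 10:c rests on {9:c}
minimal pieces: {0:c, 4:e}
ways to finish when only these pieces remain (= sum over removing one remaining piece with nothing left below it):
  1 left: {8}→1  {10}→1
  2 left: {6,8}→1  {8,10}→2  {9,10}→1
  3 left: {5,6,8}→1  {6,8,10}→3  {7,9,10}→1  {8,9,10}→3
  4 left: {3,7,9,10}→1  {4,5,6,8}→1  {5,6,8,10}→4  {6,8,9,10}→6  {7,8,9,10}→4
  5 left: {2,3,7,9,10}→1  {3,7,8,9,10}→5  {4,5,6,8,10}→5  {5,6,8,9,10}→10  {6,7,8,9,10}→10
  6 left: {1,2,3,7,9,10}→1  {2,3,7,8,9,10}→6  {3,6,7,8,9,10}→15  {4,5,6,8,9,10}→15  {5,6,7,8,9,10}→20
  7 left: {0,1,2,3,7,9,10}→1  {1,2,3,7,8,9,10}→7  {2,3,6,7,8,9,10}→21  {3,5,6,7,8,9,10}→35  {4,5,6,7,8,9,10}→35
  8 left: {0,1,2,3,7,8,9,10}→8  {1,2,3,6,7,8,9,10}→28  {2,3,5,6,7,8,9,10}→56  {3,4,5,6,7,8,9,10}→70
  9 left: {0,1,2,3,6,7,8,9,10}→36  {1,2,3,5,6,7,8,9,10}→84  {2,3,4,5,6,7,8,9,10}→126
  placing 0:c first → 210 extensions
  placing 4:e first → 120 extensions
total linear extensions = 330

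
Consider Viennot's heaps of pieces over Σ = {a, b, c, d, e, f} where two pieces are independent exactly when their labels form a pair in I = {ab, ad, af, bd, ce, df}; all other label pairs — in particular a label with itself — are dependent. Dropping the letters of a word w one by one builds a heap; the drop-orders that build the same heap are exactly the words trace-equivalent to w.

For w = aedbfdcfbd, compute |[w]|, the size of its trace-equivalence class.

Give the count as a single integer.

drop 0:a onto floor
drop 1:e onto {0:a}
drop 2:d onto {1:e}
drop 3:b onto {1:e}
drop 4:f onto {3:b}
drop 5:d onto {2:d}
drop 6:c onto {4:f, 5:d}
drop 7:f onto {6:c}
drop 8:b onto {7:f}
drop 9:d onto {6:c}
ground layer = {0:a}
drop-orders for the pieces not yet dropped (sum over which currently-grounded one goes next):
  1 to go: {8} 1  {9} 1
  2 to go: {7,8} 1  {8,9} 2
  3 to go: {7,8,9} 3
  4 to go: {6,7,8,9} 3
  5 to go: {4,6,7,8,9} 3  {5,6,7,8,9} 3
  6 to go: {2,5,6,7,8,9} 3  {3,4,6,7,8,9} 3  {4,5,6,7,8,9} 6
  7 to go: {2,4,5,6,7,8,9} 9  {3,4,5,6,7,8,9} 9
  8 to go: {2,3,4,5,6,7,8,9} 18
  if 0:a drops first: 18 orders

18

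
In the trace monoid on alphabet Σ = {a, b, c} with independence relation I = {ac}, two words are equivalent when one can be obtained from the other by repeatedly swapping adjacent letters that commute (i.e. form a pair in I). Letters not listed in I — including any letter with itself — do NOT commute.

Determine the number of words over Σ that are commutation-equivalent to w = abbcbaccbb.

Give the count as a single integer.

3

#0=a has no predecessor
#1=b depends on [0:a]
#2=b depends on [1:b]
#3=c depends on [2:b]
#4=b depends on [3:c]
#5=a depends on [4:b]
#6=c depends on [4:b]
#7=c depends on [6:c]
#8=b depends on [5:a, 7:c]
#9=b depends on [8:b]
sources: [0:a]
N(rest) = Σ N(rest − s) over sources s of rest; N(one piece) = 1:
  size 1 → [9]=1
  size 2 → [8,9]=1
  size 3 → [5,8,9]=1  [7,8,9]=1
  size 4 → [5,7,8,9]=2  [6,7,8,9]=1
  size 5 → [5,6,7,8,9]=3
  size 6 → [4,5,6,7,8,9]=3
  size 7 → [3,4,5,6,7,8,9]=3
  size 8 → [2,3,4,5,6,7,8,9]=3
  first=0(a) contributes 3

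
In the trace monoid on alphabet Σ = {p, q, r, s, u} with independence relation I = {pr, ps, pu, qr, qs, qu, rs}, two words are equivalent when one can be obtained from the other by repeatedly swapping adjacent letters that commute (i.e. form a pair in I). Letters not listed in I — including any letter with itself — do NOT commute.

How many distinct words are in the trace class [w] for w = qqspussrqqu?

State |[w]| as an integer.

0(q) covers ∅
1(q) covers 0:q
2(s) covers ∅
3(p) covers 1:q
4(u) covers 2:s
5(s) covers 4:u
6(s) covers 5:s
7(r) covers 4:u
8(q) covers 3:p
9(q) covers 8:q
10(u) covers 6:s, 7:r
floor of heap: 0:q, 2:s
completions by unplaced set U, small U first (add the entries for U minus each lowest piece of U):
  |U|=1: {9}:1  {10}:1
  |U|=2: {6,10}:1  {7,10}:1  {8,9}:1  {9,10}:2
  |U|=3: {3,8,9}:1  {5,6,10}:1  {6,7,10}:2  {6,9,10}:3  {7,9,10}:3  {8,9,10}:3
  |U|=4: {1,3,8,9}:1  {3,8,9,10}:4  {5,6,7,10}:3  {5,6,9,10}:4  {6,7,9,10}:8  {6,8,9,10}:6  {7,8,9,10}:6
  |U|=5: {0,1,3,8,9}:1  {1,3,8,9,10}:5  {3,6,8,9,10}:10  {3,7,8,9,10}:10  {4,5,6,7,10}:3  {5,6,7,9,10}:15  {5,6,8,9,10}:10  {6,7,8,9,10}:20
  |U|=6: {0,1,3,8,9,10}:6  {1,3,6,8,9,10}:15  {1,3,7,8,9,10}:15  {2,4,5,6,7,10}:3  {3,5,6,8,9,10}:20  {3,6,7,8,9,10}:40  {4,5,6,7,9,10}:18  {5,6,7,8,9,10}:45
  |U|=7: {0,1,3,6,8,9,10}:21  {0,1,3,7,8,9,10}:21  {1,3,5,6,8,9,10}:35  {1,3,6,7,8,9,10}:70  {2,4,5,6,7,9,10}:21  {3,5,6,7,8,9,10}:105  {4,5,6,7,8,9,10}:63
  |U|=8: {0,1,3,5,6,8,9,10}:56  {0,1,3,6,7,8,9,10}:112  {1,3,5,6,7,8,9,10}:210  {2,4,5,6,7,8,9,10}:84  {3,4,5,6,7,8,9,10}:168
  |U|=9: {0,1,3,5,6,7,8,9,10}:378  {1,3,4,5,6,7,8,9,10}:378  {2,3,4,5,6,7,8,9,10}:252
  start at 0(q): 630
  start at 2(s): 756
sum over floor = 1386

1386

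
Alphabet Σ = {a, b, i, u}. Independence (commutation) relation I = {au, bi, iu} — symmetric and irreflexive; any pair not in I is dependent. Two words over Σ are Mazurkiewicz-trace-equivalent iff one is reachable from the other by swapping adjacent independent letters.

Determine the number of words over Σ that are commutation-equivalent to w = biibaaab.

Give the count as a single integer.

6

drop 0:b onto floor
drop 1:i onto floor
drop 2:i onto {1:i}
drop 3:b onto {0:b}
drop 4:a onto {2:i, 3:b}
drop 5:a onto {4:a}
drop 6:a onto {5:a}
drop 7:b onto {6:a}
ground layer = {0:b, 1:i}
drop-orders for the pieces not yet dropped (sum over which currently-grounded one goes next):
  1 to go: {7} 1
  2 to go: {6,7} 1
  3 to go: {5,6,7} 1
  4 to go: {4,5,6,7} 1
  5 to go: {2,4,5,6,7} 1  {3,4,5,6,7} 1
  6 to go: {0,3,4,5,6,7} 1  {1,2,4,5,6,7} 1  {2,3,4,5,6,7} 2
  if 0:b drops first: 3 orders
  if 1:i drops first: 3 orders
heap linearizations: 6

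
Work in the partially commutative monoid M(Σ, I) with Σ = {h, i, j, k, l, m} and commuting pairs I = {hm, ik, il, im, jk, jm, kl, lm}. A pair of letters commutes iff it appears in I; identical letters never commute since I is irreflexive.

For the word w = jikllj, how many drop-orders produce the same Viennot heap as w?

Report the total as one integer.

piece 0:j — minimal
piece 1:i rests on {0:j}
piece 2:k — minimal
piece 3:l rests on {0:j}
piece 4:l rests on {3:l}
piece 5:j rests on {1:i, 4:l}
minimal pieces: {0:j, 2:k}
ways to finish when only these pieces remain (= sum over removing one remaining piece with nothing left below it):
  1 left: {2}→1  {5}→1
  2 left: {1,5}→1  {2,5}→2  {4,5}→1
  3 left: {1,2,5}→3  {1,4,5}→2  {2,4,5}→3  {3,4,5}→1
  4 left: {1,2,4,5}→8  {1,3,4,5}→3  {2,3,4,5}→4
  placing 0:j first → 15 extensions
  placing 2:k first → 3 extensions
total linear extensions = 18

18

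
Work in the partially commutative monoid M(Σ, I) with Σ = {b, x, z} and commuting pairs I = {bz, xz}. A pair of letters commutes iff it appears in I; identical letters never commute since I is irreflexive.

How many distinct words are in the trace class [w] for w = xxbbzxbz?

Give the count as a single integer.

28

drop 0:x onto floor
drop 1:x onto {0:x}
drop 2:b onto {1:x}
drop 3:b onto {2:b}
drop 4:z onto floor
drop 5:x onto {3:b}
drop 6:b onto {5:x}
drop 7:z onto {4:z}
ground layer = {0:x, 4:z}
drop-orders for the pieces not yet dropped (sum over which currently-grounded one goes next):
  1 to go: {6} 1  {7} 1
  2 to go: {4,7} 1  {5,6} 1  {6,7} 2
  3 to go: {3,5,6} 1  {4,6,7} 3  {5,6,7} 3
  4 to go: {2,3,5,6} 1  {3,5,6,7} 4  {4,5,6,7} 6
  5 to go: {1,2,3,5,6} 1  {2,3,5,6,7} 5  {3,4,5,6,7} 10
  6 to go: {0,1,2,3,5,6} 1  {1,2,3,5,6,7} 6  {2,3,4,5,6,7} 15
  if 0:x drops first: 21 orders
  if 4:z drops first: 7 orders
heap linearizations: 28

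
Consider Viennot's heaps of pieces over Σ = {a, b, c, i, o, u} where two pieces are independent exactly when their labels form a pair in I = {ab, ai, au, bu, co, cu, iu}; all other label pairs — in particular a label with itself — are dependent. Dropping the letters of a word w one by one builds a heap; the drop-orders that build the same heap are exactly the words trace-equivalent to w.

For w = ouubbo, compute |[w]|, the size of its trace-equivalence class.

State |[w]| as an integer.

6

piece 0:o — minimal
piece 1:u rests on {0:o}
piece 2:u rests on {1:u}
piece 3:b rests on {0:o}
piece 4:b rests on {3:b}
piece 5:o rests on {2:u, 4:b}
minimal pieces: {0:o}
ways to finish when only these pieces remain (= sum over removing one remaining piece with nothing left below it):
  1 left: {5}→1
  2 left: {2,5}→1  {4,5}→1
  3 left: {1,2,5}→1  {2,4,5}→2  {3,4,5}→1
  4 left: {1,2,4,5}→3  {2,3,4,5}→3
  placing 0:o first → 6 extensions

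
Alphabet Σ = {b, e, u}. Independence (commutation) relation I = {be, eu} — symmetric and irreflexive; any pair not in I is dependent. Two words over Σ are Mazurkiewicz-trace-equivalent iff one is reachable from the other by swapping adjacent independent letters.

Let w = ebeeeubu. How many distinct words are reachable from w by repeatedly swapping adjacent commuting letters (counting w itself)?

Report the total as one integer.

#0=e has no predecessor
#1=b has no predecessor
#2=e depends on [0:e]
#3=e depends on [2:e]
#4=e depends on [3:e]
#5=u depends on [1:b]
#6=b depends on [5:u]
#7=u depends on [6:b]
sources: [0:e, 1:b]
N(rest) = Σ N(rest − s) over sources s of rest; N(one piece) = 1:
  size 1 → [4]=1  [7]=1
  size 2 → [3,4]=1  [4,7]=2  [6,7]=1
  size 3 → [2,3,4]=1  [3,4,7]=3  [4,6,7]=3  [5,6,7]=1
  size 4 → [0,2,3,4]=1  [1,5,6,7]=1  [2,3,4,7]=4  [3,4,6,7]=6  [4,5,6,7]=4
  size 5 → [0,2,3,4,7]=5  [1,4,5,6,7]=5  [2,3,4,6,7]=10  [3,4,5,6,7]=10
  size 6 → [0,2,3,4,6,7]=15  [1,3,4,5,6,7]=15  [2,3,4,5,6,7]=20
  first=0(e) contributes 35
  first=1(b) contributes 35
|[w]| = 70

70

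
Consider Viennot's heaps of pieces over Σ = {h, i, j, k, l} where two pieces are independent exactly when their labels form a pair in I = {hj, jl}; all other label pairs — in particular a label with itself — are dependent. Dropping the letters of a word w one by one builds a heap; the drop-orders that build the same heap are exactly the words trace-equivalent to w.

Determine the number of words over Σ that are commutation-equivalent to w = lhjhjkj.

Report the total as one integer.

10

0(l) covers ∅
1(h) covers 0:l
2(j) covers ∅
3(h) covers 1:h
4(j) covers 2:j
5(k) covers 3:h, 4:j
6(j) covers 5:k
floor of heap: 0:l, 2:j
completions by unplaced set U, small U first (add the entries for U minus each lowest piece of U):
  |U|=1: {6}:1
  |U|=2: {5,6}:1
  |U|=3: {3,5,6}:1  {4,5,6}:1
  |U|=4: {1,3,5,6}:1  {2,4,5,6}:1  {3,4,5,6}:2
  |U|=5: {0,1,3,5,6}:1  {1,3,4,5,6}:3  {2,3,4,5,6}:3
  start at 0(l): 6
  start at 2(j): 4
sum over floor = 10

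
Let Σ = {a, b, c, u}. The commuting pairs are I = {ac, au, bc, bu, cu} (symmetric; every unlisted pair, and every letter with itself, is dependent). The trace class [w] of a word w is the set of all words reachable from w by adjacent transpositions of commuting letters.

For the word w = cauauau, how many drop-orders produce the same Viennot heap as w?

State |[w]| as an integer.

#0=c has no predecessor
#1=a has no predecessor
#2=u has no predecessor
#3=a depends on [1:a]
#4=u depends on [2:u]
#5=a depends on [3:a]
#6=u depends on [4:u]
sources: [0:c, 1:a, 2:u]
N(rest) = Σ N(rest − s) over sources s of rest; N(one piece) = 1:
  size 1 → [0]=1  [5]=1  [6]=1
  size 2 → [0,5]=2  [0,6]=2  [3,5]=1  [4,6]=1  [5,6]=2
  size 3 → [0,3,5]=3  [0,4,6]=3  [0,5,6]=6  [1,3,5]=1  [2,4,6]=1  [3,5,6]=3  [4,5,6]=3
  size 4 → [0,1,3,5]=4  [0,2,4,6]=4  [0,3,5,6]=12  [0,4,5,6]=12  [1,3,5,6]=4  [2,4,5,6]=4  [3,4,5,6]=6
  size 5 → [0,1,3,5,6]=20  [0,2,4,5,6]=20  [0,3,4,5,6]=30  [1,3,4,5,6]=10  [2,3,4,5,6]=10
  first=0(c) contributes 20
  first=1(a) contributes 60
  first=2(u) contributes 60
|[w]| = 140

140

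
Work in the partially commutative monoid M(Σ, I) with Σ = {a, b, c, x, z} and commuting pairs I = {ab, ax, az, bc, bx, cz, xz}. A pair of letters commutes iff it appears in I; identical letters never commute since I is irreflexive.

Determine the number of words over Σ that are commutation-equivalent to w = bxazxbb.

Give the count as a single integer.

105

drop 0:b onto floor
drop 1:x onto floor
drop 2:a onto floor
drop 3:z onto {0:b}
drop 4:x onto {1:x}
drop 5:b onto {3:z}
drop 6:b onto {5:b}
ground layer = {0:b, 1:x, 2:a}
drop-orders for the pieces not yet dropped (sum over which currently-grounded one goes next):
  1 to go: {2} 1  {4} 1  {6} 1
  2 to go: {1,4} 1  {2,4} 2  {2,6} 2  {4,6} 2  {5,6} 1
  3 to go: {1,2,4} 3  {1,4,6} 3  {2,4,6} 6  {2,5,6} 3  {3,5,6} 1  {4,5,6} 3
  4 to go: {0,3,5,6} 1  {1,2,4,6} 12  {1,4,5,6} 6  {2,3,5,6} 4  {2,4,5,6} 12  {3,4,5,6} 4
  5 to go: {0,2,3,5,6} 5  {0,3,4,5,6} 5  {1,2,4,5,6} 30  {1,3,4,5,6} 10  {2,3,4,5,6} 20
  if 0:b drops first: 60 orders
  if 1:x drops first: 30 orders
  if 2:a drops first: 15 orders
heap linearizations: 105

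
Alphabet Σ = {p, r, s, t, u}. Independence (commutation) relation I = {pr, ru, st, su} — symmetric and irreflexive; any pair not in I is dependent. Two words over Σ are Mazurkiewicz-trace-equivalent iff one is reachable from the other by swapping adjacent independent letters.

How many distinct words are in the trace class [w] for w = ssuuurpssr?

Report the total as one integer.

#0=s has no predecessor
#1=s depends on [0:s]
#2=u has no predecessor
#3=u depends on [2:u]
#4=u depends on [3:u]
#5=r depends on [1:s]
#6=p depends on [1:s, 4:u]
#7=s depends on [5:r, 6:p]
#8=s depends on [7:s]
#9=r depends on [8:s]
sources: [0:s, 2:u]
N(rest) = Σ N(rest − s) over sources s of rest; N(one piece) = 1:
  size 1 → [9]=1
  size 2 → [8,9]=1
  size 3 → [7,8,9]=1
  size 4 → [5,7,8,9]=1  [6,7,8,9]=1
  size 5 → [4,6,7,8,9]=1  [5,6,7,8,9]=2
  size 6 → [1,5,6,7,8,9]=2  [3,4,6,7,8,9]=1  [4,5,6,7,8,9]=3
  size 7 → [0,1,5,6,7,8,9]=2  [1,4,5,6,7,8,9]=5  [2,3,4,6,7,8,9]=1  [3,4,5,6,7,8,9]=4
  size 8 → [0,1,4,5,6,7,8,9]=7  [1,3,4,5,6,7,8,9]=9  [2,3,4,5,6,7,8,9]=5
  first=0(s) contributes 14
  first=2(u) contributes 16
|[w]| = 30

30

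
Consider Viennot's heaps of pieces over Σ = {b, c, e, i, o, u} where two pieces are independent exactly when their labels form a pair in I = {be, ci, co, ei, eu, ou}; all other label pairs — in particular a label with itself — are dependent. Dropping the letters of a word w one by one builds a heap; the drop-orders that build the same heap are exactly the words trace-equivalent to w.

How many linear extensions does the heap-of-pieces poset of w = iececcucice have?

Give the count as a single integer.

24

0(i) covers ∅
1(e) covers ∅
2(c) covers 1:e
3(e) covers 2:c
4(c) covers 3:e
5(c) covers 4:c
6(u) covers 0:i, 5:c
7(c) covers 6:u
8(i) covers 6:u
9(c) covers 7:c
10(e) covers 9:c
floor of heap: 0:i, 1:e
completions by unplaced set U, small U first (add the entries for U minus each lowest piece of U):
  |U|=1: {8}:1  {10}:1
  |U|=2: {8,10}:2  {9,10}:1
  |U|=3: {7,9,10}:1  {8,9,10}:3
  |U|=4: {7,8,9,10}:4
  |U|=5: {6,7,8,9,10}:4
  |U|=6: {0,6,7,8,9,10}:4  {5,6,7,8,9,10}:4
  |U|=7: {0,5,6,7,8,9,10}:8  {4,5,6,7,8,9,10}:4
  |U|=8: {0,4,5,6,7,8,9,10}:12  {3,4,5,6,7,8,9,10}:4
  |U|=9: {0,3,4,5,6,7,8,9,10}:16  {2,3,4,5,6,7,8,9,10}:4
  start at 0(i): 4
  start at 1(e): 20
sum over floor = 24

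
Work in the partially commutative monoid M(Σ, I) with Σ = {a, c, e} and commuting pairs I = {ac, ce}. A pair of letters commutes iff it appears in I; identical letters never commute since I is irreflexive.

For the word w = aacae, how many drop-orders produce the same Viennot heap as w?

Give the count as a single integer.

0(a) covers ∅
1(a) covers 0:a
2(c) covers ∅
3(a) covers 1:a
4(e) covers 3:a
floor of heap: 0:a, 2:c
completions by unplaced set U, small U first (add the entries for U minus each lowest piece of U):
  |U|=1: {2}:1  {4}:1
  |U|=2: {2,4}:2  {3,4}:1
  |U|=3: {1,3,4}:1  {2,3,4}:3
  start at 0(a): 4
  start at 2(c): 1
sum over floor = 5

5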